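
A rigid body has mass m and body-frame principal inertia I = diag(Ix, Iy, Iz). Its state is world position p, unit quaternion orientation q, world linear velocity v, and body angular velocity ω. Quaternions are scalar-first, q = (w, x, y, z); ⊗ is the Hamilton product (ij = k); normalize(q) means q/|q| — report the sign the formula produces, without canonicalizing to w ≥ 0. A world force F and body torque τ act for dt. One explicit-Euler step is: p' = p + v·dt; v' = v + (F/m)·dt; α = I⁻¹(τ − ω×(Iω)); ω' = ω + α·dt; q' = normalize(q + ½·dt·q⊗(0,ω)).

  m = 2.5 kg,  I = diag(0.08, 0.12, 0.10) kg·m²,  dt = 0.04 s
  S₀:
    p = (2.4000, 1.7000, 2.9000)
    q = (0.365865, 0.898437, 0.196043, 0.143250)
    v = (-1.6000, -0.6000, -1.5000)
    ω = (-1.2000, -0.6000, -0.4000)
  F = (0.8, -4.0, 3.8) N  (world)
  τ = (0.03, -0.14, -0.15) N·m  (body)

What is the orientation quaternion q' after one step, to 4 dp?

q' = (0.3908, 0.8895, 0.1953, 0.1342)

q⊗(0,ω) = (1.2530502, -0.4315052, -0.0320442, -0.4501566)
q + ½dt·q⊗(0,ω), renormalized = (0.3908, 0.8895, 0.1953, 0.1342)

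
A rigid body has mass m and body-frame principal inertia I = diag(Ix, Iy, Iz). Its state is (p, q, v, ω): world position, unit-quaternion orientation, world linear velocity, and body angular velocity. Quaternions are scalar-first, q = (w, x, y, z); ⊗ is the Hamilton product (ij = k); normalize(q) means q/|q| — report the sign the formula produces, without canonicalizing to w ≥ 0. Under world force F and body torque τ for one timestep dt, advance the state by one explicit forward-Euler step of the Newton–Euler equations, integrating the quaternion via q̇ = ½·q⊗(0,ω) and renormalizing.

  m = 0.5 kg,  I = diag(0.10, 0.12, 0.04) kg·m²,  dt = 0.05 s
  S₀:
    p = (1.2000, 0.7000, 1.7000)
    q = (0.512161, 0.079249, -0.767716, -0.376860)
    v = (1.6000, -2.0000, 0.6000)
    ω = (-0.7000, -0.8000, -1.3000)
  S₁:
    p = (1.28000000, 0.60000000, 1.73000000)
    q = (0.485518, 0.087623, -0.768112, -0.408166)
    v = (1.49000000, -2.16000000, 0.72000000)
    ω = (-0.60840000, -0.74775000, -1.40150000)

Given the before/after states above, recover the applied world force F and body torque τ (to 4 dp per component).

F = (-1.1000, -1.6000, 1.2000)
τ = (0.1000, 0.1800, -0.0700)

rate change Δω = (0.09160000, 0.05225000, -0.10150000)
I·α + gyro = (0.1000, 0.1800, -0.0700)
velocity change Δv = (-0.11000000, -0.16000000, 0.12000000)
m·(v₁−v₀)/dt = (-1.1000, -1.6000, 1.2000)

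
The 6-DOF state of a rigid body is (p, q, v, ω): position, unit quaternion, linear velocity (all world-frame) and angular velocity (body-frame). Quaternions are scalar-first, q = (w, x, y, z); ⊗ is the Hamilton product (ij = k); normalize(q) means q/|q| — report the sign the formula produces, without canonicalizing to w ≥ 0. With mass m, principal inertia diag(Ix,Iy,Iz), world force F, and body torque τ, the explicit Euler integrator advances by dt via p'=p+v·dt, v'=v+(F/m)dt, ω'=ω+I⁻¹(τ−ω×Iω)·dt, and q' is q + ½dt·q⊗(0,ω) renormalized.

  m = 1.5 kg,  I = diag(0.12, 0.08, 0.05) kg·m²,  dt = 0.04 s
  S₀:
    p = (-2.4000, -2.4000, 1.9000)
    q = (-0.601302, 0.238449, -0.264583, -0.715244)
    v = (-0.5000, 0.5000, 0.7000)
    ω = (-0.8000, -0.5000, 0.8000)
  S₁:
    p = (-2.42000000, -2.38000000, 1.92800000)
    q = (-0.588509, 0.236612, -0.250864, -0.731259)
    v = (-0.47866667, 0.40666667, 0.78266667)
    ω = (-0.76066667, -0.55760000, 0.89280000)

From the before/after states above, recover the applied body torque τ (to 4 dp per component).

ω₁ − ω₀ = (0.03933333, -0.05760000, 0.09280000)
ω₀×(Iω₀) = (0.0120, -0.0448, -0.0160)
applied torque τ = (0.1300, -0.1600, 0.1000)

τ = (0.1300, -0.1600, 0.1000)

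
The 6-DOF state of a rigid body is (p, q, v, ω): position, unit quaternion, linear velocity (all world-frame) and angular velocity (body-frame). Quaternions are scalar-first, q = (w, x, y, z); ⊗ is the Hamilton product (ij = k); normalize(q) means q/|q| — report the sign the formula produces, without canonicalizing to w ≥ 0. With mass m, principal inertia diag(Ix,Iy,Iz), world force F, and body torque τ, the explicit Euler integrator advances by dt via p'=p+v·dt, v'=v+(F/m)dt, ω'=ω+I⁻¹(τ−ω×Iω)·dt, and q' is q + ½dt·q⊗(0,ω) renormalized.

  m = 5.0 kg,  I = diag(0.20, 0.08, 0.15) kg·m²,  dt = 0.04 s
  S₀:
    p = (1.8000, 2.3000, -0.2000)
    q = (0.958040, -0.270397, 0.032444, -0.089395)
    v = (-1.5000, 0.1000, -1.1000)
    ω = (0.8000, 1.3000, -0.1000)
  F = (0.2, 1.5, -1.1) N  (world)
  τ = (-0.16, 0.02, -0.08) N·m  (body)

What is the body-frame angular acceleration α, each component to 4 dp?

α = (-0.7545, 0.3000, 0.2987)

gyro term ω×Iω = (-0.0091, -0.0040, -0.1248)
angular accel α = (-0.7545, 0.3000, 0.2987)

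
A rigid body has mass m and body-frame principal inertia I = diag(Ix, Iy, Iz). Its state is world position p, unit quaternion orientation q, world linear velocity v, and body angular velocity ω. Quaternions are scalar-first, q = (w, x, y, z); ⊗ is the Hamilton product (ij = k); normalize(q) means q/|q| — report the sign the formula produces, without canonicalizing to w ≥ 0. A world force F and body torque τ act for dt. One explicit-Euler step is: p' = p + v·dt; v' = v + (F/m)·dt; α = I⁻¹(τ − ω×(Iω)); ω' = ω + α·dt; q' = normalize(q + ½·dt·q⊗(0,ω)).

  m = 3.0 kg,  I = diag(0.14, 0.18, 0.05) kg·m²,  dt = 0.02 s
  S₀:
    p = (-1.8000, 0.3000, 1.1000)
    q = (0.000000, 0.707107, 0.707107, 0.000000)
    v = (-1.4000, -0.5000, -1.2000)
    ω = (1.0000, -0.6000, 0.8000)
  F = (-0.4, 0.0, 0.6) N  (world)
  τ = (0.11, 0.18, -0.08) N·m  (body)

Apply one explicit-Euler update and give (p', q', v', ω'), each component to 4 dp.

p + v·dt = (-1.8280, 0.2900, 1.0760)
v' = v + a·dt = (-1.4027, -0.5000, -1.1960)
gyro term ω×Iω = (0.0624, 0.0720, -0.0240)
angular accel α = (0.3400, 0.6000, -1.1200)
ω + α·dt = (1.0068, -0.5880, 0.7776)
2q̇ = q⊗(0,ω) = (-0.2828428, 0.5656856, -0.5656856, -1.1313712)
updated quaternion q' = (-0.0028, 0.7127, 0.7014, -0.0113)

p' = (-1.8280, 0.2900, 1.0760)
q' = (-0.0028, 0.7127, 0.7014, -0.0113)
v' = (-1.4027, -0.5000, -1.1960)
ω' = (1.0068, -0.5880, 0.7776)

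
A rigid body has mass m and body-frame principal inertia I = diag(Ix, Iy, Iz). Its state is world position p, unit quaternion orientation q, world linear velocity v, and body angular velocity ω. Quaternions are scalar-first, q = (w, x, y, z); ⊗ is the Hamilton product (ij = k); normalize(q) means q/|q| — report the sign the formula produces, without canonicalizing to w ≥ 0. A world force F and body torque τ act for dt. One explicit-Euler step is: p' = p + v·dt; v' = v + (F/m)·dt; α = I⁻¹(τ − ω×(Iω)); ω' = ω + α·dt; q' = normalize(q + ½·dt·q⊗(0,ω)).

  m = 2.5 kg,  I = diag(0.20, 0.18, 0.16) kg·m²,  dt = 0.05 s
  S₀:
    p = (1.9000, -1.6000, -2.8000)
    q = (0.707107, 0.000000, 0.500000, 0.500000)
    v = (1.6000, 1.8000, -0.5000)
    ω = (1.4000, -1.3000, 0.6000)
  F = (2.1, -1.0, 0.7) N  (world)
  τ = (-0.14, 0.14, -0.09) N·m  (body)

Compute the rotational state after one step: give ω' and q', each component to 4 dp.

angular accel α = (-0.7780, 0.5911, -0.7900)
ω + α·dt = (1.3611, -1.2704, 0.5605)
Hamilton product q⊗(0,ω) = (0.3500000, 1.9399498, -0.2192391, -0.2757358)
updated quaternion q' = (0.7150, 0.0484, 0.4939, 0.4925)

ω' = (1.3611, -1.2704, 0.5605)
q' = (0.7150, 0.0484, 0.4939, 0.4925)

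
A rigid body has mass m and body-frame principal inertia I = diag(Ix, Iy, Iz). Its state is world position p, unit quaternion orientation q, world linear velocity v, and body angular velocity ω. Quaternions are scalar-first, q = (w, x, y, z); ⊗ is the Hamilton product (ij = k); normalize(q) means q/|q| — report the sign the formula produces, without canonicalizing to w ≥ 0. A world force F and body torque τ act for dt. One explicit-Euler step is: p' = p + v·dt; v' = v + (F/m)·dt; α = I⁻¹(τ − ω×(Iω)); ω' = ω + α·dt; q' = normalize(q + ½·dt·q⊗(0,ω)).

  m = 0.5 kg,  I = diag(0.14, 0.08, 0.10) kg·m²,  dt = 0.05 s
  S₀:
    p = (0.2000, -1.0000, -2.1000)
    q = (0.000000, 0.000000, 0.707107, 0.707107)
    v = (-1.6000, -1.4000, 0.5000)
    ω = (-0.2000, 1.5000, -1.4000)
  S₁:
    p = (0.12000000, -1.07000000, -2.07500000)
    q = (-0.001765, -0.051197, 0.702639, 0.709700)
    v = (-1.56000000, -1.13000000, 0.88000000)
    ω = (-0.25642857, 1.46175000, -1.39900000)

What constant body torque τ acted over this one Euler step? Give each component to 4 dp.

τ = (-0.2000, -0.0500, 0.0200)

Δω = ω₁−ω₀ = (-0.05642857, -0.03825000, 0.00100000)
gyro term ω₀×Iω₀ = (-0.0420, 0.0112, 0.0180)
I·α + gyro = (-0.2000, -0.0500, 0.0200)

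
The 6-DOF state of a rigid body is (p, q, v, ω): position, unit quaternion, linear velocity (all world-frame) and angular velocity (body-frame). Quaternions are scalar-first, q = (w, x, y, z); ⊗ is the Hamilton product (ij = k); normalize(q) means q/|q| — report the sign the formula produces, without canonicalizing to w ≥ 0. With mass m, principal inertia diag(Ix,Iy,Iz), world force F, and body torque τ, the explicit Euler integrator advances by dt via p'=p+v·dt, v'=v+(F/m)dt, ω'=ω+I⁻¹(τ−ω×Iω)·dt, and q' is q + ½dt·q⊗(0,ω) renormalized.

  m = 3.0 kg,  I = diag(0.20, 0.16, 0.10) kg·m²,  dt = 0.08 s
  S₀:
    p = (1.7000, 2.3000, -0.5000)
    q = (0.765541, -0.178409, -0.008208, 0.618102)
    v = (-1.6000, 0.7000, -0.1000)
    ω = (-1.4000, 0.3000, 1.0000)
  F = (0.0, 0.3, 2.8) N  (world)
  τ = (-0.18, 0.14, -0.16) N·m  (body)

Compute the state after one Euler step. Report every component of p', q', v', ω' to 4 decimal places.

p' = (1.5720, 2.3560, -0.5080)
q' = (0.7291, -0.2285, -0.0264, 0.6446)
v' = (-1.6000, 0.7080, -0.0253)
ω' = (-1.4648, 0.4400, 0.8586)

gyro term ω×Iω = (-0.0180, -0.1400, 0.0168)
(τ − ω×Iω)/I = (-0.8100, 1.7500, -1.7680)
ω + α·dt = (-1.4648, 0.4400, 0.8586)
q⊗(0,ω) = (-0.8654122, -1.2653960, -0.4572715, 0.7005271)
q' = normalize(q + ½dt·q⊗(0,ω)) = (0.7291, -0.2285, -0.0264, 0.6446)
linear accel F/m = (0.0000, 0.1000, 0.9333)
p + v·dt = (1.5720, 2.3560, -0.5080)
v + (F/m)dt = (-1.6000, 0.7080, -0.0253)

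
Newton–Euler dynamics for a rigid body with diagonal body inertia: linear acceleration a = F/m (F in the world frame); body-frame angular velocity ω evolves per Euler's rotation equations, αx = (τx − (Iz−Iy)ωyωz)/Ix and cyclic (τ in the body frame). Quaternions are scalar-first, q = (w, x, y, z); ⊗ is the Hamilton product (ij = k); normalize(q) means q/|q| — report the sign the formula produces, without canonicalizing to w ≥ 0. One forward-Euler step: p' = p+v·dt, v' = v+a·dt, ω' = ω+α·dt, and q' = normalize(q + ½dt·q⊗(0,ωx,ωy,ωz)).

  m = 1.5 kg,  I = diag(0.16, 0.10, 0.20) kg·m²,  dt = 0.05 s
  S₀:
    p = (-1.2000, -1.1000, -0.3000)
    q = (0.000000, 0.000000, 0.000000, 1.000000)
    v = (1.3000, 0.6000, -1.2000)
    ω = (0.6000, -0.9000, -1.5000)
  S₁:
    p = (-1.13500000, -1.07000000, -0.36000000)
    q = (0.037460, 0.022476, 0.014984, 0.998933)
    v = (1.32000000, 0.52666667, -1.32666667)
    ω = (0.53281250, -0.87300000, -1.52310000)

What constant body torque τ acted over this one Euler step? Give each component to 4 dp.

τ = (-0.0800, 0.0900, -0.0600)

rate change Δω = (-0.06718750, 0.02700000, -0.02310000)
τ = I·(Δω/dt) + ω₀×(Iω₀) = (-0.0800, 0.0900, -0.0600)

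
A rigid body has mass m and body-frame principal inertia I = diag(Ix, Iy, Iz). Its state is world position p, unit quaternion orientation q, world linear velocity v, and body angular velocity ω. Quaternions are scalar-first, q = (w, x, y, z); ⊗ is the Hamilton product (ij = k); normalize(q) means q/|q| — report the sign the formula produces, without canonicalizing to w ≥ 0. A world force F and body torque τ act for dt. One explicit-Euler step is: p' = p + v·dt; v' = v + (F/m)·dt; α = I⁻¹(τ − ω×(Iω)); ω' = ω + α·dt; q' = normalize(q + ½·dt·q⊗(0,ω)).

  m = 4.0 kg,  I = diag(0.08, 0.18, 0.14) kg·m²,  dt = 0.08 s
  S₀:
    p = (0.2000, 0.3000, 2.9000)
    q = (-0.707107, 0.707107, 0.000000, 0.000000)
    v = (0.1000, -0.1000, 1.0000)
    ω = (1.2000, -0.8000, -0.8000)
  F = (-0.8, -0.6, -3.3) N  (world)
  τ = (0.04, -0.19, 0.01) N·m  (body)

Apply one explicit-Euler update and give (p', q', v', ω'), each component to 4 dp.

a = F/m = (-0.2000, -0.1500, -0.8250)
p + v·dt = (0.2080, 0.2920, 2.9800)
v + (F/m)dt = (0.0840, -0.1120, 0.9340)
precession coupling ω×(Iω) = (-0.0256, 0.0576, -0.0960)
angular accel α = (0.8200, -1.3756, 0.7571)
new body rate ω' = (1.2656, -0.9100, -0.7394)
q⊗(0,ω) = (-0.8485284, -0.8485284, 1.1313712, 0.0000000)
updated quaternion q' = (-0.7394, 0.6717, 0.0452, 0.0000)

p' = (0.2080, 0.2920, 2.9800)
q' = (-0.7394, 0.6717, 0.0452, 0.0000)
v' = (0.0840, -0.1120, 0.9340)
ω' = (1.2656, -0.9100, -0.7394)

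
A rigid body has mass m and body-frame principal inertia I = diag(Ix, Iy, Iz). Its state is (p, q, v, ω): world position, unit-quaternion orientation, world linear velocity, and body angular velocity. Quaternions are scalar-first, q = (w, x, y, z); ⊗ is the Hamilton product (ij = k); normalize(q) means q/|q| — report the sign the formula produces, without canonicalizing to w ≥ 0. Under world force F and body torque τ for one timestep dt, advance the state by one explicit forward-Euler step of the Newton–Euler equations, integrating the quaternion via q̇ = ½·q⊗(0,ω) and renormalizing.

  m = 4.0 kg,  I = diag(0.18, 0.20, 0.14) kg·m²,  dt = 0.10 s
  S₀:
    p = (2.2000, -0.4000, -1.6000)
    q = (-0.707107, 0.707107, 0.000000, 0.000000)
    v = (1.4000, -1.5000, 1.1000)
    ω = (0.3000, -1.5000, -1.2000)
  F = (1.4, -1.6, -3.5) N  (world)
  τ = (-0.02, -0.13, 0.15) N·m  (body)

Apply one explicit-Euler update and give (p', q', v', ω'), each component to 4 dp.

p' = p + v·dt = (2.3400, -0.5500, -1.4900)
v' = v + a·dt = (1.4350, -1.5400, 1.0125)
(τ − ω×Iω)/I = (0.4889, -0.5780, 1.1357)
ω + α·dt = (0.3489, -1.5578, -1.0864)
q⊗(0,ω) = (-0.2121321, -0.2121321, 1.9091889, -0.2121321)
updated quaternion q' = (-0.7143, 0.6932, 0.0950, -0.0106)

p' = (2.3400, -0.5500, -1.4900)
q' = (-0.7143, 0.6932, 0.0950, -0.0106)
v' = (1.4350, -1.5400, 1.0125)
ω' = (0.3489, -1.5578, -1.0864)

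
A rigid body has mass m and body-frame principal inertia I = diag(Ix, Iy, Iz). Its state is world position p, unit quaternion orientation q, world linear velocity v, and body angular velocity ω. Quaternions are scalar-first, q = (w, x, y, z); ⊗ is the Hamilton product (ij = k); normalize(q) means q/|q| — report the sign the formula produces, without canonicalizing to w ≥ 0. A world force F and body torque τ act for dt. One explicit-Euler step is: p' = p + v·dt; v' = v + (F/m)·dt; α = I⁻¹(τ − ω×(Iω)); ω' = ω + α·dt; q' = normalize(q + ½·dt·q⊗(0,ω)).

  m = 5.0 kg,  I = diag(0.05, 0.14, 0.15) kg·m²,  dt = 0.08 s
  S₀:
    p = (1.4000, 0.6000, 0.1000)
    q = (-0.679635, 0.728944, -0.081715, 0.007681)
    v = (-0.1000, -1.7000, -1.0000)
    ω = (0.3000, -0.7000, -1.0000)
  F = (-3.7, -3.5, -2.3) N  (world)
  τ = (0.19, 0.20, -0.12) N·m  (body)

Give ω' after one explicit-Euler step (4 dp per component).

ω×(Iω) gyroscopic = (0.0070, 0.0300, -0.0189)
(τ − ω×Iω)/I = (3.6600, 1.2143, -0.6740)
ω' = ω + α·dt = (0.5928, -0.6029, -1.0539)

ω' = (0.5928, -0.6029, -1.0539)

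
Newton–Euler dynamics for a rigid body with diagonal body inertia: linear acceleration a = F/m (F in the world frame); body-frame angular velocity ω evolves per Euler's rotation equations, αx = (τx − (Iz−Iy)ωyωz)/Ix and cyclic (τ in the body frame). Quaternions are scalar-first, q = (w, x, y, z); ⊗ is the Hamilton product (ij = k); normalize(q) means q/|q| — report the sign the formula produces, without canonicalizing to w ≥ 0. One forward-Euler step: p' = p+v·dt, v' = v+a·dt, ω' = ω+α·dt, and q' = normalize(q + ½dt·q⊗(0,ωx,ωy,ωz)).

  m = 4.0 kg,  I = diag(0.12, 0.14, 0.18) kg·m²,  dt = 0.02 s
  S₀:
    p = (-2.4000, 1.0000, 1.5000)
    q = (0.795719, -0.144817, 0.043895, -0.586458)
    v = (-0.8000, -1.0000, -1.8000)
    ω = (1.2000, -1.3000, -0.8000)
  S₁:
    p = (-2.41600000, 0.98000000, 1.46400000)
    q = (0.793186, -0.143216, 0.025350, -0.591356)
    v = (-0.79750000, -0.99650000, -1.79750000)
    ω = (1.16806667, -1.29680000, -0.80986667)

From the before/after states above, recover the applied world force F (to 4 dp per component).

F = (0.5000, 0.7000, 0.5000)

v₁ − v₀ = (0.00250000, 0.00350000, 0.00250000)
applied force F = (0.5000, 0.7000, 0.5000)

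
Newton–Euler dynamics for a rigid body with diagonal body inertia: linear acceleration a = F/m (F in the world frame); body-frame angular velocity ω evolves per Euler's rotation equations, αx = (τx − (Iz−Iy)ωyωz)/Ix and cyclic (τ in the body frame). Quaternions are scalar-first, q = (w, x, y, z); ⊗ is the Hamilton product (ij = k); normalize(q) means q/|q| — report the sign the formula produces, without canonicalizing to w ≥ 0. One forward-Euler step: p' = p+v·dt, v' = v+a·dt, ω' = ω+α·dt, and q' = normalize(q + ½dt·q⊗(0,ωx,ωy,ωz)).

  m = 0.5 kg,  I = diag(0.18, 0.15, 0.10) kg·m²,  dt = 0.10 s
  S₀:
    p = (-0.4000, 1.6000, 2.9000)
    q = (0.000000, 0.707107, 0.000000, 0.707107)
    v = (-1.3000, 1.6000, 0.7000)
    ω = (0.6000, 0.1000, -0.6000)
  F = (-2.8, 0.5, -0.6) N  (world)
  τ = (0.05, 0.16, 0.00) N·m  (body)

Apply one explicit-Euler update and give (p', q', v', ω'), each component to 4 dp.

a = (-5.6000, 1.0000, -1.2000)
p + v·dt = (-0.5300, 1.7600, 2.9700)
v' = v + a·dt = (-1.8600, 1.7000, 0.5800)
(τ − ω×Iω)/I = (0.2611, 1.2587, 0.0180)
ω + α·dt = (0.6261, 0.2259, -0.5982)
Hamilton product q⊗(0,ω) = (0.0000000, -0.0707107, 0.8485284, 0.0707107)
q' = normalize(q + ½dt·q⊗(0,ω)) = (0.0000, 0.7029, 0.0424, 0.7100)

p' = (-0.5300, 1.7600, 2.9700)
q' = (0.0000, 0.7029, 0.0424, 0.7100)
v' = (-1.8600, 1.7000, 0.5800)
ω' = (0.6261, 0.2259, -0.5982)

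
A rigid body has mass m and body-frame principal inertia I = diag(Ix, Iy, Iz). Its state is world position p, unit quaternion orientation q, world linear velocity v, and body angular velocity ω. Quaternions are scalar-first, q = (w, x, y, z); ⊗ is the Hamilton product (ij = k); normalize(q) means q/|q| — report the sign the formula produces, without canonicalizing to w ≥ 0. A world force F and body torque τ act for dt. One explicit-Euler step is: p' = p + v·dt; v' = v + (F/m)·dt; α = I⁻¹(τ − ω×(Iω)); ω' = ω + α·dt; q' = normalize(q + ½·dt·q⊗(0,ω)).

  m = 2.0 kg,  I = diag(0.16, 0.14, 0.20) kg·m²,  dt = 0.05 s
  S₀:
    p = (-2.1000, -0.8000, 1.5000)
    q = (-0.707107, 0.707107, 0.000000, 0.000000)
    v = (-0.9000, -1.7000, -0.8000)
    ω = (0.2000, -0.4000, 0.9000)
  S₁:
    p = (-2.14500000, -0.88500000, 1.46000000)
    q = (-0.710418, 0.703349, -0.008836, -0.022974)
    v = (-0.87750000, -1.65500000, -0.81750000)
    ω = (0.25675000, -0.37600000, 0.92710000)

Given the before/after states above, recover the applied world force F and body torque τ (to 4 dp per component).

Δv = v₁−v₀ = (0.02250000, 0.04500000, -0.01750000)
m·(v₁−v₀)/dt = (0.9000, 1.8000, -0.7000)
Δω = ω₁−ω₀ = (0.05675000, 0.02400000, 0.02710000)
I·α + gyro = (0.1600, 0.0600, 0.1100)

F = (0.9000, 1.8000, -0.7000)
τ = (0.1600, 0.0600, 0.1100)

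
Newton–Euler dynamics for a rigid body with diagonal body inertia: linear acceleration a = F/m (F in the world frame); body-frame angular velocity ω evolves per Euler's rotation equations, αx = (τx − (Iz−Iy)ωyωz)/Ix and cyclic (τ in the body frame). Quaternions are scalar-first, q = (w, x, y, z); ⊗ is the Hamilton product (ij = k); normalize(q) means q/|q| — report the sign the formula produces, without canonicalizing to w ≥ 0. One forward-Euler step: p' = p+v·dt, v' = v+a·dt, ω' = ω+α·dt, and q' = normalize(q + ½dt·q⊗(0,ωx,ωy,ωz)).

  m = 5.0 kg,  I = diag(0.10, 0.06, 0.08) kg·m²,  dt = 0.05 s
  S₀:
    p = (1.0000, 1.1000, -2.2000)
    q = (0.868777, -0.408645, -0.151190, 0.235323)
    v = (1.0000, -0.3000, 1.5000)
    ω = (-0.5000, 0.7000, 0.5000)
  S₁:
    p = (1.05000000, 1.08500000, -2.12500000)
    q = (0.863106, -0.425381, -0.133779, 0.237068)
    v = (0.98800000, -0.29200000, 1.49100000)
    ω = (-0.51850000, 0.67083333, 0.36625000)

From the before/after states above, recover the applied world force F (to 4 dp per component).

velocity change Δv = (-0.01200000, 0.00800000, -0.00900000)
F = m·Δv/dt = (-1.2000, 0.8000, -0.9000)

F = (-1.2000, 0.8000, -0.9000)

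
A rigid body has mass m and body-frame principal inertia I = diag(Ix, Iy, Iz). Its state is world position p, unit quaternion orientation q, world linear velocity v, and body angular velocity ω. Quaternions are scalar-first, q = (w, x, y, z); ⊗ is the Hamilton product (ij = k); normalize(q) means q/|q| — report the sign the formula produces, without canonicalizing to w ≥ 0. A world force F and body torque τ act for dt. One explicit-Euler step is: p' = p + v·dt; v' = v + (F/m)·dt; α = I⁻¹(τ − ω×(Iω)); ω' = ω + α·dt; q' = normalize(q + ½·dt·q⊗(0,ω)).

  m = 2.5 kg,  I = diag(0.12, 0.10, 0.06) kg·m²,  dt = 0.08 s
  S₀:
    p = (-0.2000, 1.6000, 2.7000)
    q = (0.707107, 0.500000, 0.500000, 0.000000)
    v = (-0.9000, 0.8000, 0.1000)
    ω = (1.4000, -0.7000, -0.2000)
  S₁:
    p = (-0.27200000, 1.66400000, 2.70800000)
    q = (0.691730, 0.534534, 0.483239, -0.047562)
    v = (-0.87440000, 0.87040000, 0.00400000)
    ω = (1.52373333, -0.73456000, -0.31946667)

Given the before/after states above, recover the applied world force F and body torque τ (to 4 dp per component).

Δv = v₁−v₀ = (0.02560000, 0.07040000, -0.09600000)
m·(v₁−v₀)/dt = (0.8000, 2.2000, -3.0000)
Δω = ω₁−ω₀ = (0.12373333, -0.03456000, -0.11946667)
gyro term ω₀×Iω₀ = (-0.0056, -0.0168, 0.0196)
applied torque τ = (0.1800, -0.0600, -0.0700)

F = (0.8000, 2.2000, -3.0000)
τ = (0.1800, -0.0600, -0.0700)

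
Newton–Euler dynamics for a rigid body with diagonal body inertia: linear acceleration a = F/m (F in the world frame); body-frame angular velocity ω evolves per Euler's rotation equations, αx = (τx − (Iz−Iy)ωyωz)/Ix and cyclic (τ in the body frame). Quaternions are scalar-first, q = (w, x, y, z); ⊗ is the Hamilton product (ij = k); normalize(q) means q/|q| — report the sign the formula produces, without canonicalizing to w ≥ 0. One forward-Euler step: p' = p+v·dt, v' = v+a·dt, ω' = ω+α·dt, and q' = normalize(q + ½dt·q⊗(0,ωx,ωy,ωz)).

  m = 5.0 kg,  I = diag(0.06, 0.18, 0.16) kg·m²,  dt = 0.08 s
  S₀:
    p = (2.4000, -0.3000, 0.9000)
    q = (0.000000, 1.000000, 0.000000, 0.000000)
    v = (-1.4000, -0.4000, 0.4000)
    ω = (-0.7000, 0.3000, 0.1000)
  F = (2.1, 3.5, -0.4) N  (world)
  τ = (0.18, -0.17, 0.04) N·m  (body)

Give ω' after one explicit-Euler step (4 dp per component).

gyro term ω×Iω = (-0.0006, 0.0070, -0.0252)
(τ − ω×Iω)/I = (3.0100, -0.9833, 0.4075)
new body rate ω' = (-0.4592, 0.2213, 0.1326)

ω' = (-0.4592, 0.2213, 0.1326)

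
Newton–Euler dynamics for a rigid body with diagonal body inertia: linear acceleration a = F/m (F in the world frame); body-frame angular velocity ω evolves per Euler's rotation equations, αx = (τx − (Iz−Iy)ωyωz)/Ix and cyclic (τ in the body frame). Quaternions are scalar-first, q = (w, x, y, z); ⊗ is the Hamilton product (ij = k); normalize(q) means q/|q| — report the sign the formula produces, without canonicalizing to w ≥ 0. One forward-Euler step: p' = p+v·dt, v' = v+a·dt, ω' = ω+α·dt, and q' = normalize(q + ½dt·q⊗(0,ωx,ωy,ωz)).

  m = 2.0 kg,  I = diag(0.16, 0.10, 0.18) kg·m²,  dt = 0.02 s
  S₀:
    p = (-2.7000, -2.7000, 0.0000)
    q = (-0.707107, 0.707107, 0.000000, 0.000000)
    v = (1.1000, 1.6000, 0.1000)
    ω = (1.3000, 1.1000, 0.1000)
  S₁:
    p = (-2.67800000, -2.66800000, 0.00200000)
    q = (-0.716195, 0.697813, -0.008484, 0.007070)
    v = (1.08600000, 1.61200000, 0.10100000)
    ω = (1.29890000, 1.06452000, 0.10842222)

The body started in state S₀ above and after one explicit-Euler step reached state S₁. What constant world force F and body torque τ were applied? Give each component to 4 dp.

ω₁ − ω₀ = (-0.00110000, -0.03548000, 0.00842222)
I·α + gyro = (0.0000, -0.1800, -0.0100)
v₁ − v₀ = (-0.01400000, 0.01200000, 0.00100000)
applied force F = (-1.4000, 1.2000, 0.1000)

F = (-1.4000, 1.2000, 0.1000)
τ = (0.0000, -0.1800, -0.0100)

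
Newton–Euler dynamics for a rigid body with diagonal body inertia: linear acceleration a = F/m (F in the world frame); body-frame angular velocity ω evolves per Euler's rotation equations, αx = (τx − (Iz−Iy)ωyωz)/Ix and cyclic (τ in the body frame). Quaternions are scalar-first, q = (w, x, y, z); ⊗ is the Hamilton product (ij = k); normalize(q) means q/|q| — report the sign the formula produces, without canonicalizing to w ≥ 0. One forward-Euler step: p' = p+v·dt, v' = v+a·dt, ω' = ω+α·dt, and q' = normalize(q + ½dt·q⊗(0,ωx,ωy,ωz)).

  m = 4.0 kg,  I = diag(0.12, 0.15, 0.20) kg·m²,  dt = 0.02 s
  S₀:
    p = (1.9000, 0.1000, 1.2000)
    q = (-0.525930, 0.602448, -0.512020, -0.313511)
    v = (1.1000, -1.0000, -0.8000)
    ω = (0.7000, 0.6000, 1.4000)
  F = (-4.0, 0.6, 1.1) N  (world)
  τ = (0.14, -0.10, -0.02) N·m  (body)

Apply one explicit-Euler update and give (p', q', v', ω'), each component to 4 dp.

p' = (1.9220, 0.0800, 1.1840)
q' = (-0.5226, 0.5934, -0.5257, -0.3136)
v' = (1.0800, -0.9970, -0.7945)
ω' = (0.7163, 0.5971, 1.3967)

α = I⁻¹(τ − ω×Iω) = (0.8167, -0.1440, -0.1630)
ω + α·dt = (0.7163, 0.5971, 1.3967)
2q̇ = q⊗(0,ω) = (0.3244138, -0.8968724, -1.3784429, -0.0164192)
q + ½dt·q⊗(0,ω), renormalized = (-0.5226, 0.5934, -0.5257, -0.3136)
linear accel F/m = (-1.0000, 0.1500, 0.2750)
p + v·dt = (1.9220, 0.0800, 1.1840)
v' = v + a·dt = (1.0800, -0.9970, -0.7945)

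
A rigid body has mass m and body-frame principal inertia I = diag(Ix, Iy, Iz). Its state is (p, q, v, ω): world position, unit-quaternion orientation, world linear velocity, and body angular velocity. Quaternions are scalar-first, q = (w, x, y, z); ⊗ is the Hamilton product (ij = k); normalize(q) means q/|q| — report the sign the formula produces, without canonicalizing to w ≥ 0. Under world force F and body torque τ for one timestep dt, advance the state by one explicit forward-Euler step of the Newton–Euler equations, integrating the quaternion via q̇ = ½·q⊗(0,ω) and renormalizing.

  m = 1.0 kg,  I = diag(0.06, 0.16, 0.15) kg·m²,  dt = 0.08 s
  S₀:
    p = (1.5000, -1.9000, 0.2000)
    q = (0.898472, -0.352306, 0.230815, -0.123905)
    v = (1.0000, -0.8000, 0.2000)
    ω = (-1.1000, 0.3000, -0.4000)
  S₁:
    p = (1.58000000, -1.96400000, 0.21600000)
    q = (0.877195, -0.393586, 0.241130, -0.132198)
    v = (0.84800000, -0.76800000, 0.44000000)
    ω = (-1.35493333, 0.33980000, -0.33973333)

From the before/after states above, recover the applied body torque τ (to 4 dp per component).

ω₁ − ω₀ = (-0.25493333, 0.03980000, 0.06026667)
I·α + gyro = (-0.1900, 0.0400, 0.0800)

τ = (-0.1900, 0.0400, 0.0800)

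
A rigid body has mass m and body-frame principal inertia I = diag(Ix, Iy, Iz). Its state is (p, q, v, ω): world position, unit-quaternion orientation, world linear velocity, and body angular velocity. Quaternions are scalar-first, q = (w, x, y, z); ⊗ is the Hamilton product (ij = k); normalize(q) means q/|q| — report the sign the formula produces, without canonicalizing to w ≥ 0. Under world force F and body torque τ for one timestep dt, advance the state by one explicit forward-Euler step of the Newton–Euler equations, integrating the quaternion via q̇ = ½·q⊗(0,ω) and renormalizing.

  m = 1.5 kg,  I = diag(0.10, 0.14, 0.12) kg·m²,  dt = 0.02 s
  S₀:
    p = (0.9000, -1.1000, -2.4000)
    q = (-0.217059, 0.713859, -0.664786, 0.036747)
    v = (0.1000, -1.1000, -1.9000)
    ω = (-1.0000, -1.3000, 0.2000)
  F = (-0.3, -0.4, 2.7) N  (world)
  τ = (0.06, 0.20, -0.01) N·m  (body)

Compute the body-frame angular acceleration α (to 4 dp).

gyro term ω×Iω = (0.0052, 0.0040, 0.0520)
(τ − ω×Iω)/I = (0.5480, 1.4000, -0.5167)

α = (0.5480, 1.4000, -0.5167)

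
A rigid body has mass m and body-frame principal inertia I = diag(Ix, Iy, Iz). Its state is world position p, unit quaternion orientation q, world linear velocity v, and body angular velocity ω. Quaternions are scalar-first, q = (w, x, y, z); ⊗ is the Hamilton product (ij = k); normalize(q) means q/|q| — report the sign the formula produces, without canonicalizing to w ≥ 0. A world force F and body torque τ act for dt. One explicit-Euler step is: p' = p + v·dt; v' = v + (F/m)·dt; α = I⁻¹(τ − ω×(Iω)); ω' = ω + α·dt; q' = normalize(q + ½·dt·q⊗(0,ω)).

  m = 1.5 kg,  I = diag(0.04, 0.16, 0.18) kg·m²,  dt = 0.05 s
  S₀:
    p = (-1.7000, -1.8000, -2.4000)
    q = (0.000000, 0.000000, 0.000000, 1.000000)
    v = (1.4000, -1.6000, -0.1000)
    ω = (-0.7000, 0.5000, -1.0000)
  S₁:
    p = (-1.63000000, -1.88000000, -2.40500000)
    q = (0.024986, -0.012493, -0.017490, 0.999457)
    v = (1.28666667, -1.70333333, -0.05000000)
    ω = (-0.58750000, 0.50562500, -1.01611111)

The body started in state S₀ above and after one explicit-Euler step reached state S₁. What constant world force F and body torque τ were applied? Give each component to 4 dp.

F = (-3.4000, -3.1000, 1.5000)
τ = (0.0800, -0.0800, -0.1000)

v₁ − v₀ = (-0.11333333, -0.10333333, 0.05000000)
F = m·Δv/dt = (-3.4000, -3.1000, 1.5000)
Δω = ω₁−ω₀ = (0.11250000, 0.00562500, -0.01611111)
applied torque τ = (0.0800, -0.0800, -0.1000)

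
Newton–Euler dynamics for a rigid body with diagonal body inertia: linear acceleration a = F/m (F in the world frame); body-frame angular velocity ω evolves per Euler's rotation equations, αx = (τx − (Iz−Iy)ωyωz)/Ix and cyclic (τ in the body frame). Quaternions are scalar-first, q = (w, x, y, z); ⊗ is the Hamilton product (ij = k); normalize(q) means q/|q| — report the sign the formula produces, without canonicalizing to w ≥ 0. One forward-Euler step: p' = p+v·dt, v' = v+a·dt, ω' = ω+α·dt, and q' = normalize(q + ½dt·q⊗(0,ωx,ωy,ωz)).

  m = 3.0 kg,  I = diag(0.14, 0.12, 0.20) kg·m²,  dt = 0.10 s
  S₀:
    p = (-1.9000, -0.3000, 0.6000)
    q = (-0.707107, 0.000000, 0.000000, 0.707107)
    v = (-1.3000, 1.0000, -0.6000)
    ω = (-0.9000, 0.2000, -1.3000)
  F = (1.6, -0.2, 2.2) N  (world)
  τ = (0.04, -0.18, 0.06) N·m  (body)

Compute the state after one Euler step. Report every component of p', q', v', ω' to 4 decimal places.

p' = (-2.0300, -0.2000, 0.5400)
q' = (-0.6591, 0.0247, -0.0388, 0.7507)
v' = (-1.2467, 0.9933, -0.5267)
ω' = (-0.8566, 0.1085, -1.2718)

a = (0.5333, -0.0667, 0.7333)
new position p' = (-2.0300, -0.2000, 0.5400)
v' = v + a·dt = (-1.2467, 0.9933, -0.5267)
ω×(Iω) gyroscopic = (-0.0208, -0.0702, 0.0036)
(τ − ω×Iω)/I = (0.4343, -0.9150, 0.2820)
ω + α·dt = (-0.8566, 0.1085, -1.2718)
Hamilton product q⊗(0,ω) = (0.9192391, 0.4949749, -0.7778177, 0.9192391)
q + ½dt·q⊗(0,ω), renormalized = (-0.6591, 0.0247, -0.0388, 0.7507)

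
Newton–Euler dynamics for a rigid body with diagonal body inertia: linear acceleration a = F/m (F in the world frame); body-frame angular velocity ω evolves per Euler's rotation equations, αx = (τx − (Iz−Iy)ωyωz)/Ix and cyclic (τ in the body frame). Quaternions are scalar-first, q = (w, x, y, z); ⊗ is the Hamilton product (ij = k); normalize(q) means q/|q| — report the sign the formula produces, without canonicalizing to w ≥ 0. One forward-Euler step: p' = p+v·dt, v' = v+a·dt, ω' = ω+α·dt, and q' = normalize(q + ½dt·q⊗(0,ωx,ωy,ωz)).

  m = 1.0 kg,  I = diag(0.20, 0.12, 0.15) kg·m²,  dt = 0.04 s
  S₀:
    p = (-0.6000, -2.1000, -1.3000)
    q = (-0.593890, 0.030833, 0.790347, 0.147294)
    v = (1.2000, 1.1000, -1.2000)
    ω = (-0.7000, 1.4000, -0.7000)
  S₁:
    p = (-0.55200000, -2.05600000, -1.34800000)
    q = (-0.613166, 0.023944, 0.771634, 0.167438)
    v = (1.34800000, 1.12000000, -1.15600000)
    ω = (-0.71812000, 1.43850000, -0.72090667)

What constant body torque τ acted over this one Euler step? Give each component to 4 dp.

Δω = ω₁−ω₀ = (-0.01812000, 0.03850000, -0.02090667)
I·α + gyro = (-0.1200, 0.1400, 0.0000)

τ = (-0.1200, 0.1400, 0.0000)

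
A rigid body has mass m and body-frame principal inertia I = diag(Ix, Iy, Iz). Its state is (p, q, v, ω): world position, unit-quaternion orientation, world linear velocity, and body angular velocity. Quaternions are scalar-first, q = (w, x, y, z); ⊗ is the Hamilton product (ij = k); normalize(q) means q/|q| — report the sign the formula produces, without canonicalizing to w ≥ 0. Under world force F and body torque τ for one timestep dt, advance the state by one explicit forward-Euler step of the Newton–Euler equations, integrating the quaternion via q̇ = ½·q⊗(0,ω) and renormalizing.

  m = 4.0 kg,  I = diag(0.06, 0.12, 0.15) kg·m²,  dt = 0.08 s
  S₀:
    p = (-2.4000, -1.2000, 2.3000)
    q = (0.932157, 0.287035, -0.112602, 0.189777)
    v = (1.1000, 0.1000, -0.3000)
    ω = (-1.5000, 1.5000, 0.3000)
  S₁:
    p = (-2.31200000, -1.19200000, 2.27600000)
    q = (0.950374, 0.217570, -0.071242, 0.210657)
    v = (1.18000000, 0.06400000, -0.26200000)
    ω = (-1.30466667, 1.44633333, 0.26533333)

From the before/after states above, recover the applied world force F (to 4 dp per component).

F = (4.0000, -1.8000, 1.9000)

Δv = v₁−v₀ = (0.08000000, -0.03600000, 0.03800000)
applied force F = (4.0000, -1.8000, 1.9000)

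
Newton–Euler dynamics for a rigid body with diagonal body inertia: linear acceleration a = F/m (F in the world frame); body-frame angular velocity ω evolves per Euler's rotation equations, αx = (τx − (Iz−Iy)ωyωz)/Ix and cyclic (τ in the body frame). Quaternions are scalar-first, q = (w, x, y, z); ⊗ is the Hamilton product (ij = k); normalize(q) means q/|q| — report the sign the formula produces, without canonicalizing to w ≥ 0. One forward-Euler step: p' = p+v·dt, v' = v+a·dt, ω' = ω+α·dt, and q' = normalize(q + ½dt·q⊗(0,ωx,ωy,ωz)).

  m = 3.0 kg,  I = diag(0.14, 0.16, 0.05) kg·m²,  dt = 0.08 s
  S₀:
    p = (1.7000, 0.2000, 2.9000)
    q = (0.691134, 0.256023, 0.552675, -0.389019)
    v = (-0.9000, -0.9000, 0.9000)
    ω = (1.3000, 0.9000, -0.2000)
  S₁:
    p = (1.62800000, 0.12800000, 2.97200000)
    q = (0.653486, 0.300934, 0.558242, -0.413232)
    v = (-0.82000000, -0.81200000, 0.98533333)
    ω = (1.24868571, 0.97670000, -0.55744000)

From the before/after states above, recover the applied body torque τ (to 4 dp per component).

τ = (-0.0700, 0.1300, -0.2000)

Δω = ω₁−ω₀ = (-0.05131429, 0.07670000, -0.35744000)
ω₀×(Iω₀) = (0.0198, -0.0234, 0.0234)
applied torque τ = (-0.0700, 0.1300, -0.2000)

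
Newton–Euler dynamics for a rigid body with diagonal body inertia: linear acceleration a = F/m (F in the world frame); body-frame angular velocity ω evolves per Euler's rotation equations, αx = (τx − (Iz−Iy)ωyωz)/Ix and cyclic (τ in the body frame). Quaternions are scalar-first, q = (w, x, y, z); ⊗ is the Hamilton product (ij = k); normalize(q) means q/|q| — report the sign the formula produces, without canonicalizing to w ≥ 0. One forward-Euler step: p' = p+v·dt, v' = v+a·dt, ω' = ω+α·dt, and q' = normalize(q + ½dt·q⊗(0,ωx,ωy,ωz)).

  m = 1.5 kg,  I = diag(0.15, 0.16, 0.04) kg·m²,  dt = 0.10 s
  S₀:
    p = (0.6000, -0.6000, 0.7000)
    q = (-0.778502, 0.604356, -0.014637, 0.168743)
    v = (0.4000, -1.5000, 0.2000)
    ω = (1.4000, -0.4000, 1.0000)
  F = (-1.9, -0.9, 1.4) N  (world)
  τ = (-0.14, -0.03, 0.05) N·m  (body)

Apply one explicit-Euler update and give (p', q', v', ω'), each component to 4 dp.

p' = (0.6400, -0.7500, 0.7200)
q' = (-0.8263, 0.5504, -0.0174, 0.1183)
v' = (0.2733, -1.5600, 0.2933)
ω' = (1.2747, -0.5150, 1.1390)

a = (-1.2667, -0.6000, 0.9333)
p + v·dt = (0.6400, -0.7500, 0.7200)
v' = v + a·dt = (0.2733, -1.5600, 0.2933)
α = I⁻¹(τ − ω×Iω) = (-1.2533, -1.1500, 1.3900)
new body rate ω' = (1.2747, -0.5150, 1.1390)
2q̇ = q⊗(0,ω) = (-1.0206962, -1.0370426, -0.0567150, -0.9997526)
q + ½dt·q⊗(0,ω), renormalized = (-0.8263, 0.5504, -0.0174, 0.1183)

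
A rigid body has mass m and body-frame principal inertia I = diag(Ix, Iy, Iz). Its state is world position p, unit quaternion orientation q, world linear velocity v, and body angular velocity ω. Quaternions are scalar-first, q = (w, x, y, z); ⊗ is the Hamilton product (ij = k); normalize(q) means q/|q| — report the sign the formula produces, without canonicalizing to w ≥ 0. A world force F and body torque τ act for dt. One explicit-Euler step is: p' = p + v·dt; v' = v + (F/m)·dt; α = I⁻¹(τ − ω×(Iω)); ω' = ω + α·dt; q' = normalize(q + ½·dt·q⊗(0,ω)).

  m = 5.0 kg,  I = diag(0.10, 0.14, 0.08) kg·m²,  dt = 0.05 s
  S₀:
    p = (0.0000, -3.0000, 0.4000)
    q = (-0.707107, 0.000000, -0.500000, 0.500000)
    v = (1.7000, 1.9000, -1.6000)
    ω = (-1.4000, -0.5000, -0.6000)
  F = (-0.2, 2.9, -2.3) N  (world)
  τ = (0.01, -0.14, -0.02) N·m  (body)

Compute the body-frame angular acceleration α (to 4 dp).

α = (0.2800, -1.1200, -0.6000)

precession coupling ω×(Iω) = (-0.0180, 0.0168, 0.0280)
(τ − ω×Iω)/I = (0.2800, -1.1200, -0.6000)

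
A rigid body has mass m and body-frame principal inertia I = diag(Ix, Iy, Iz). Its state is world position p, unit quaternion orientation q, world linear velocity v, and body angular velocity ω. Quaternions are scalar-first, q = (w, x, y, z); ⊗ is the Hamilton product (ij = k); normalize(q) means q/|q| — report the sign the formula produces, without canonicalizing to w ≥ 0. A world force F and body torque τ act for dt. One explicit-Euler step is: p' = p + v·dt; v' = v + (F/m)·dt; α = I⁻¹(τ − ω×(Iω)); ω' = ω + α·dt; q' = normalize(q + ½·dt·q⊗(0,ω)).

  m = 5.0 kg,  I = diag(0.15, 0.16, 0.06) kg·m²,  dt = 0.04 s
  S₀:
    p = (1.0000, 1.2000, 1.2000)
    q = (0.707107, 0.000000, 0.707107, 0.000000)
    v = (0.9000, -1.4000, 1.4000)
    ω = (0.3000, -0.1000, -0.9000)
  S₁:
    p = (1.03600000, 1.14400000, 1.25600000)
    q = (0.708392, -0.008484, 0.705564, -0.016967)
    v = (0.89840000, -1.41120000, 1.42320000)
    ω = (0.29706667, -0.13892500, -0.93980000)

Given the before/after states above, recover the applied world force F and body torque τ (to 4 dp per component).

F = (-0.2000, -1.4000, 2.9000)
τ = (-0.0200, -0.1800, -0.0600)

Δv = v₁−v₀ = (-0.00160000, -0.01120000, 0.02320000)
applied force F = (-0.2000, -1.4000, 2.9000)
Δω = ω₁−ω₀ = (-0.00293333, -0.03892500, -0.03980000)
precession coupling = (-0.0090, -0.0243, -0.0003)
I·α + gyro = (-0.0200, -0.1800, -0.0600)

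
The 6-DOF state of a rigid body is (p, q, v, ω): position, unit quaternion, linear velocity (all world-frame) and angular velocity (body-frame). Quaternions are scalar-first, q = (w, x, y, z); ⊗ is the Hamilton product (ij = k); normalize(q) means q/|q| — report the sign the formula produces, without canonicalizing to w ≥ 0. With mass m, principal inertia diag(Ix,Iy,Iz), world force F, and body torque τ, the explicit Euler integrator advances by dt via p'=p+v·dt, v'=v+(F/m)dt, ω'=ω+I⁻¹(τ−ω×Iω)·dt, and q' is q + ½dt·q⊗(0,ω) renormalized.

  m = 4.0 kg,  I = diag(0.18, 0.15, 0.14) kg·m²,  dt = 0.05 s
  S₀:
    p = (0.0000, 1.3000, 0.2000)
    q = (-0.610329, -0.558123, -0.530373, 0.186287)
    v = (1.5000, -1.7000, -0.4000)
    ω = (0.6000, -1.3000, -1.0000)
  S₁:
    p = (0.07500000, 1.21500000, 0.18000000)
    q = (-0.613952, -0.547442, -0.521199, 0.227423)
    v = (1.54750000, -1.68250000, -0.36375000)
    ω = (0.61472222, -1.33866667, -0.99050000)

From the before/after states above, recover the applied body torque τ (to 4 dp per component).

ω₁ − ω₀ = (0.01472222, -0.03866667, 0.00950000)
precession coupling = (-0.0130, -0.0240, 0.0234)
τ = I·(Δω/dt) + ω₀×(Iω₀) = (0.0400, -0.1400, 0.0500)

τ = (0.0400, -0.1400, 0.0500)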